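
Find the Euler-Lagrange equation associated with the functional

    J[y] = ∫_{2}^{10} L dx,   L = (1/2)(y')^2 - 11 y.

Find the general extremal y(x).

The Lagrangian is L = (1/2)(y')^2 - 11 y.
∂L/∂y = -11.
∂L/∂y' = y'.
The Euler-Lagrange equation d/dx(∂L/∂y') − ∂L/∂y = 0 becomes:
    y'' + 11 = 0
General solution: y(x) = -(11/2) x^2 + A x + B, where A and B are arbitrary constants fixed by the endpoint conditions.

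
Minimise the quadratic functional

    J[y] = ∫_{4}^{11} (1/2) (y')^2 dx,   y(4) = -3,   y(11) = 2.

The Lagrangian is L = (1/2) (y')^2.
Compute ∂L/∂y = 0, ∂L/∂y' = y'.
The Euler-Lagrange equation d/dx(∂L/∂y') − ∂L/∂y = 0 reduces to
    y'' = 0.
Its general solution is
    y(x) = A x + B,
with A, B fixed by the endpoint conditions.
Applying the endpoint conditions y(4) = -3 and y(11) = 2: solve A·4 + B = -3 and A·11 + B = 2. Subtracting gives A(11 − 4) = 2 − -3, so A = 5/7, and B = -3 − A·4 = -41/7. Therefore
    y(x) = (5/7) x - 41/7.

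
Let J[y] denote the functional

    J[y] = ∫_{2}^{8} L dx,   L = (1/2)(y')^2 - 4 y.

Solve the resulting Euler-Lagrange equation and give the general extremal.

The Lagrangian is L = (1/2)(y')^2 - 4 y.
∂L/∂y = -4.
∂L/∂y' = y'.
The Euler-Lagrange equation d/dx(∂L/∂y') − ∂L/∂y = 0 becomes:
    y'' + 4 = 0
General solution: y(x) = -2 x^2 + A x + B, where A and B are arbitrary constants fixed by the endpoint conditions.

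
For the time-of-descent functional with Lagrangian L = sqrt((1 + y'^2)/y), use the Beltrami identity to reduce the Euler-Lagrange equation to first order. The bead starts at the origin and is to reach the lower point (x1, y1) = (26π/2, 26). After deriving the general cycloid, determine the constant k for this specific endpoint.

The Lagrangian L = sqrt((1 + y'^2) / y) has no explicit x dependence, so the Beltrami identity applies:
    L − y' ∂L/∂y' = C.
Compute ∂L/∂y' = y' / sqrt(y (1 + y'^2)).
Substitute:
    sqrt((1 + y'^2)/y) − y'·y' / sqrt(y (1 + y'^2))
    = (1 + y'^2) / sqrt(y (1 + y'^2)) − y'^2 / sqrt(y (1 + y'^2))
    = 1 / sqrt(y (1 + y'^2)) = C.
Squaring and rearranging gives the first integral
    y (1 + y'^2) = 1/C^2 =: k   (constant).
Solving this first-order ODE by the substitution
    y = (k/2)(1 − cos θ)
yields the cycloid parameterisation
    x(θ) = (k/2)(θ − sin θ),   y(θ) = (k/2)(1 − cos θ).
The constant k is fixed by the endpoint condition.
Now fit the given lower endpoint (x1, y1) = (26π/2, 26). At the bottom of the first arch (θ = π), the parametric equations give
    y(π) = (k/2)(1 − cos π) = k,
    x(π) = (k/2)(π − sin π) = kπ/2.
Matching y(π) = 26 gives k = 26, consistent with x(π) = 26π/2. Therefore the specific cycloid is
    x(θ) = (26/2)(θ − sin θ),   y(θ) = (26/2)(1 − cos θ).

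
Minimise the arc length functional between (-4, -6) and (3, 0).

Arc-length functional: J[y] = ∫ sqrt(1 + (y')^2) dx.
Lagrangian L = sqrt(1 + (y')^2) has no explicit y dependence, so ∂L/∂y = 0 and the Euler-Lagrange equation gives
    d/dx( y' / sqrt(1 + (y')^2) ) = 0  ⇒  y' / sqrt(1 + (y')^2) = const.
Hence y' is constant, so y(x) is affine.
Fitting the endpoints (-4, -6) and (3, 0):
    slope m = (0 − (-6)) / (3 − (-4)) = 6/7,
    intercept c = (-6) − m·(-4) = -18/7.
Extremal: y(x) = (6/7) x - 18/7.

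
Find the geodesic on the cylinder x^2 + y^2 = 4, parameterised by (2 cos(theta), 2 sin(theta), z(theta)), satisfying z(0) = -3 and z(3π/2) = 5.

Parameterise the cylinder of radius R = 2 as
    r(θ) = (2 cos θ, 2 sin θ, z(θ)).
The arc-length element is
    ds = sqrt(4 + (dz/dθ)^2) dθ,
so the Lagrangian is L = sqrt(4 + z'^2).
L depends on z' only, not on z or θ, so ∂L/∂z = 0 and
    ∂L/∂z' = z' / sqrt(4 + z'^2).
The Euler-Lagrange equation gives
    d/dθ( z' / sqrt(4 + z'^2) ) = 0,
so z' is constant. Integrating once:
    z(θ) = a θ + b,
a helix on the cylinder (a straight line when the cylinder is unrolled). The constants a, b are determined by the endpoint conditions.
With endpoint conditions z(0) = -3 and z(3π/2) = 5: from z(0) = b we get b = -3, and a·3π/2 + -3 = 5 gives a = 16/(3π), so
    z(θ) = (16/(3π)) θ − 3.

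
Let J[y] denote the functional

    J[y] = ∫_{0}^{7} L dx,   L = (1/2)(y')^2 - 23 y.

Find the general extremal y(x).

The Lagrangian is L = (1/2)(y')^2 - 23 y.
∂L/∂y = -23.
∂L/∂y' = y'.
The Euler-Lagrange equation d/dx(∂L/∂y') − ∂L/∂y = 0 becomes:
    y'' + 23 = 0
General solution: y(x) = -(23/2) x^2 + A x + B, where A and B are arbitrary constants fixed by the endpoint conditions.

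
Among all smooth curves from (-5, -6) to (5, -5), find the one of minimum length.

Arc-length functional: J[y] = ∫ sqrt(1 + (y')^2) dx.
Lagrangian L = sqrt(1 + (y')^2) has no explicit y dependence, so ∂L/∂y = 0 and the Euler-Lagrange equation gives
    d/dx( y' / sqrt(1 + (y')^2) ) = 0  ⇒  y' / sqrt(1 + (y')^2) = const.
Hence y' is constant, so y(x) is affine.
Fitting the endpoints (-5, -6) and (5, -5):
    slope m = ((-5) − (-6)) / (5 − (-5)) = 1/10,
    intercept c = (-6) − m·(-5) = -11/2.
Extremal: y(x) = (1/10) x - 11/2.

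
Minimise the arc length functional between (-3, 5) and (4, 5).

Arc-length functional: J[y] = ∫ sqrt(1 + (y')^2) dx.
Lagrangian L = sqrt(1 + (y')^2) has no explicit y dependence, so ∂L/∂y = 0 and the Euler-Lagrange equation gives
    d/dx( y' / sqrt(1 + (y')^2) ) = 0  ⇒  y' / sqrt(1 + (y')^2) = const.
Hence y' is constant, so y(x) is affine.
Fitting the endpoints (-3, 5) and (4, 5):
    slope m = (5 − 5) / (4 − (-3)) = 0,
    intercept c = 5 − m·(-3) = 5.
Extremal: y(x) = 5.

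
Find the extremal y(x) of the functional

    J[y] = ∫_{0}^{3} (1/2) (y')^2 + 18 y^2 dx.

The Lagrangian is L = (1/2) (y')^2 + 18 y^2.
Compute ∂L/∂y = 36y, ∂L/∂y' = y'.
The Euler-Lagrange equation d/dx(∂L/∂y') − ∂L/∂y = 0 reduces to
    y'' − 36 y = 0.
Its general solution is
    y(x) = A e^(6x) + B e^(−6x),
with A, B fixed by the endpoint conditions.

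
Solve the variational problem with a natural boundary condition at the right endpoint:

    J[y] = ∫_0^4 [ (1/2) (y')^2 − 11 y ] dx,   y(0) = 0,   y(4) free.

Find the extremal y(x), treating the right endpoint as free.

The Lagrangian L = (1/2) (y')^2 − 11 y gives
    ∂L/∂y = −11,   ∂L/∂y' = y'.
Euler-Lagrange: d/dx(y') − (−11) = 0, i.e. y'' + 11 = 0, so
    y(x) = −(11/2) x^2 + C1 x + C2.
Fixed left endpoint y(0) = 0 ⇒ C2 = 0.
The right endpoint x = 4 is free, so the natural (transversality) condition is ∂L/∂y' |_{x=4} = 0, i.e. y'(4) = 0.
Compute y'(x) = −11 x + C1, so y'(4) = −44 + C1 = 0 ⇒ C1 = 44.
Therefore the extremal is
    y(x) = −(11/2) x^2 + 44 x.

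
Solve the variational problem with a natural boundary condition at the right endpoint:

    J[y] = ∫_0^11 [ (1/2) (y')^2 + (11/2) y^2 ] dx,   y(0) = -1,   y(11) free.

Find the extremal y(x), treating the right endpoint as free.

The Lagrangian L = (1/2) (y')^2 + (11/2) y^2 gives
    ∂L/∂y = 11 y,   ∂L/∂y' = y'.
Euler-Lagrange: y'' − 11 y = 0.
With k = sqrt(11), the general solution is
    y(x) = A cosh(sqrt(11) x) + B sinh(sqrt(11) x).
Fixed left endpoint y(0) = -1 ⇒ A = -1.
The right endpoint x = 11 is free, so the natural (transversality) condition is ∂L/∂y' |_{x=11} = 0, i.e. y'(11) = 0.
Compute y'(x) = A k sinh(k x) + B k cosh(k x), so
    y'(11) = A k sinh(k·11) + B k cosh(k·11) = 0
    ⇒ B = −A tanh(k·11) = tanh(sqrt(11)·11).
Therefore the extremal is
    y(x) = −cosh(sqrt(11) x) + tanh(sqrt(11)·11) sinh(sqrt(11) x).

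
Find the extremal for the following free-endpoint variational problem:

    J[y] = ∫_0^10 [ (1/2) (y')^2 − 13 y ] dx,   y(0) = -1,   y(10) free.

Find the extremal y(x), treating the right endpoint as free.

The Lagrangian L = (1/2) (y')^2 − 13 y gives
    ∂L/∂y = −13,   ∂L/∂y' = y'.
Euler-Lagrange: d/dx(y') − (−13) = 0, i.e. y'' + 13 = 0, so
    y(x) = −(13/2) x^2 + C1 x + C2.
Fixed left endpoint y(0) = -1 ⇒ C2 = -1.
The right endpoint x = 10 is free, so the natural (transversality) condition is ∂L/∂y' |_{x=10} = 0, i.e. y'(10) = 0.
Compute y'(x) = −13 x + C1, so y'(10) = −130 + C1 = 0 ⇒ C1 = 130.
Therefore the extremal is
    y(x) = −(13/2) x^2 + 130 x − 1.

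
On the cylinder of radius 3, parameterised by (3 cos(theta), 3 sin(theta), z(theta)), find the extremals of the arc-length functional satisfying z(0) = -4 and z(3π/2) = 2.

Parameterise the cylinder of radius R = 3 as
    r(θ) = (3 cos θ, 3 sin θ, z(θ)).
The arc-length element is
    ds = sqrt(9 + (dz/dθ)^2) dθ,
so the Lagrangian is L = sqrt(9 + z'^2).
L depends on z' only, not on z or θ, so ∂L/∂z = 0 and
    ∂L/∂z' = z' / sqrt(9 + z'^2).
The Euler-Lagrange equation gives
    d/dθ( z' / sqrt(9 + z'^2) ) = 0,
so z' is constant. Integrating once:
    z(θ) = a θ + b,
a helix on the cylinder (a straight line when the cylinder is unrolled). The constants a, b are determined by the endpoint conditions.
With endpoint conditions z(0) = -4 and z(3π/2) = 2: from z(0) = b we get b = -4, and a·3π/2 + -4 = 2 gives a = 4/π, so
    z(θ) = (4/π) θ − 4.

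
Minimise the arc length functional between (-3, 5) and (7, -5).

Arc-length functional: J[y] = ∫ sqrt(1 + (y')^2) dx.
Lagrangian L = sqrt(1 + (y')^2) has no explicit y dependence, so ∂L/∂y = 0 and the Euler-Lagrange equation gives
    d/dx( y' / sqrt(1 + (y')^2) ) = 0  ⇒  y' / sqrt(1 + (y')^2) = const.
Hence y' is constant, so y(x) is affine.
Fitting the endpoints (-3, 5) and (7, -5):
    slope m = ((-5) − 5) / (7 − (-3)) = -1,
    intercept c = 5 − m·(-3) = 2.
Extremal: y(x) = -x + 2.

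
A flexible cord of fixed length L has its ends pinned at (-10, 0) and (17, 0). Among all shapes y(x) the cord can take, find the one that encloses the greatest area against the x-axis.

Set up the augmented Lagrangian using a multiplier λ for the length constraint:
    F(y, y') = y − λ sqrt(1 + y'^2).
F has no explicit x dependence, so the Beltrami identity yields a first integral
    F − y' ∂F/∂y' = C.
Compute ∂F/∂y' = −λ y' / sqrt(1 + y'^2). Then
    y − λ sqrt(1 + y'^2) + λ y'^2 / sqrt(1 + y'^2) = C
    ⇒  y − λ / sqrt(1 + y'^2) = C.
Solving for y' and integrating gives
    (x − a)^2 + (y − b)^2 = λ^2,
a circular arc of radius λ. The constants a, b are determined by the endpoint conditions y(-10) = y(17) = 0, and λ is fixed implicitly by the length constraint
    ∫_{-10}^{17} sqrt(1 + y'^2) dx = L.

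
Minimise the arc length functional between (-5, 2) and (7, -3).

Arc-length functional: J[y] = ∫ sqrt(1 + (y')^2) dx.
Lagrangian L = sqrt(1 + (y')^2) has no explicit y dependence, so ∂L/∂y = 0 and the Euler-Lagrange equation gives
    d/dx( y' / sqrt(1 + (y')^2) ) = 0  ⇒  y' / sqrt(1 + (y')^2) = const.
Hence y' is constant, so y(x) is affine.
Fitting the endpoints (-5, 2) and (7, -3):
    slope m = ((-3) − 2) / (7 − (-5)) = -5/12,
    intercept c = 2 − m·(-5) = -1/12.
Extremal: y(x) = (-5/12) x - 1/12.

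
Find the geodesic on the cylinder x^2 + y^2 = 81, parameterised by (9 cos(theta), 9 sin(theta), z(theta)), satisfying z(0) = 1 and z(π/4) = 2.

Parameterise the cylinder of radius R = 9 as
    r(θ) = (9 cos θ, 9 sin θ, z(θ)).
The arc-length element is
    ds = sqrt(81 + (dz/dθ)^2) dθ,
so the Lagrangian is L = sqrt(81 + z'^2).
L depends on z' only, not on z or θ, so ∂L/∂z = 0 and
    ∂L/∂z' = z' / sqrt(81 + z'^2).
The Euler-Lagrange equation gives
    d/dθ( z' / sqrt(81 + z'^2) ) = 0,
so z' is constant. Integrating once:
    z(θ) = a θ + b,
a helix on the cylinder (a straight line when the cylinder is unrolled). The constants a, b are determined by the endpoint conditions.
With endpoint conditions z(0) = 1 and z(π/4) = 2: from z(0) = b we get b = 1, and a·π/4 + 1 = 2 gives a = 4/π, so
    z(θ) = (4/π) θ + 1.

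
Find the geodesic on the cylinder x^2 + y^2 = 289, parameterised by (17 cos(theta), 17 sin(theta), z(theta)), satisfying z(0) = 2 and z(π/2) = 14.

Parameterise the cylinder of radius R = 17 as
    r(θ) = (17 cos θ, 17 sin θ, z(θ)).
The arc-length element is
    ds = sqrt(289 + (dz/dθ)^2) dθ,
so the Lagrangian is L = sqrt(289 + z'^2).
L depends on z' only, not on z or θ, so ∂L/∂z = 0 and
    ∂L/∂z' = z' / sqrt(289 + z'^2).
The Euler-Lagrange equation gives
    d/dθ( z' / sqrt(289 + z'^2) ) = 0,
so z' is constant. Integrating once:
    z(θ) = a θ + b,
a helix on the cylinder (a straight line when the cylinder is unrolled). The constants a, b are determined by the endpoint conditions.
With endpoint conditions z(0) = 2 and z(π/2) = 14: from z(0) = b we get b = 2, and a·π/2 + 2 = 14 gives a = 24/π, so
    z(θ) = (24/π) θ + 2.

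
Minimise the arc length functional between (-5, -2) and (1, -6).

Arc-length functional: J[y] = ∫ sqrt(1 + (y')^2) dx.
Lagrangian L = sqrt(1 + (y')^2) has no explicit y dependence, so ∂L/∂y = 0 and the Euler-Lagrange equation gives
    d/dx( y' / sqrt(1 + (y')^2) ) = 0  ⇒  y' / sqrt(1 + (y')^2) = const.
Hence y' is constant, so y(x) is affine.
Fitting the endpoints (-5, -2) and (1, -6):
    slope m = ((-6) − (-2)) / (1 − (-5)) = -2/3,
    intercept c = (-2) − m·(-5) = -16/3.
Extremal: y(x) = (-2/3) x - 16/3.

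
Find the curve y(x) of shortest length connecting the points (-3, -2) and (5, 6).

Arc-length functional: J[y] = ∫ sqrt(1 + (y')^2) dx.
Lagrangian L = sqrt(1 + (y')^2) has no explicit y dependence, so ∂L/∂y = 0 and the Euler-Lagrange equation gives
    d/dx( y' / sqrt(1 + (y')^2) ) = 0  ⇒  y' / sqrt(1 + (y')^2) = const.
Hence y' is constant, so y(x) is affine.
Fitting the endpoints (-3, -2) and (5, 6):
    slope m = (6 − (-2)) / (5 − (-3)) = 1,
    intercept c = (-2) − m·(-3) = 1.
Extremal: y(x) = x + 1.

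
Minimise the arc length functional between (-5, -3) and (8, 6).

Arc-length functional: J[y] = ∫ sqrt(1 + (y')^2) dx.
Lagrangian L = sqrt(1 + (y')^2) has no explicit y dependence, so ∂L/∂y = 0 and the Euler-Lagrange equation gives
    d/dx( y' / sqrt(1 + (y')^2) ) = 0  ⇒  y' / sqrt(1 + (y')^2) = const.
Hence y' is constant, so y(x) is affine.
Fitting the endpoints (-5, -3) and (8, 6):
    slope m = (6 − (-3)) / (8 − (-5)) = 9/13,
    intercept c = (-3) − m·(-5) = 6/13.
Extremal: y(x) = (9/13) x + 6/13.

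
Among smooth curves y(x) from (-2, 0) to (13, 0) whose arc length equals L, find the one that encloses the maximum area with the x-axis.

Set up the augmented Lagrangian using a multiplier λ for the length constraint:
    F(y, y') = y − λ sqrt(1 + y'^2).
F has no explicit x dependence, so the Beltrami identity yields a first integral
    F − y' ∂F/∂y' = C.
Compute ∂F/∂y' = −λ y' / sqrt(1 + y'^2). Then
    y − λ sqrt(1 + y'^2) + λ y'^2 / sqrt(1 + y'^2) = C
    ⇒  y − λ / sqrt(1 + y'^2) = C.
Solving for y' and integrating gives
    (x − a)^2 + (y − b)^2 = λ^2,
a circular arc of radius λ. The constants a, b are determined by the endpoint conditions y(-2) = y(13) = 0, and λ is fixed implicitly by the length constraint
    ∫_{-2}^{13} sqrt(1 + y'^2) dx = L.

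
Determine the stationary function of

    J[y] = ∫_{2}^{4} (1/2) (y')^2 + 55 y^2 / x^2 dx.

The Lagrangian is L = (1/2) (y')^2 + 55 y^2 / x^2.
Compute ∂L/∂y = 110y/x^2, ∂L/∂y' = y'.
The Euler-Lagrange equation d/dx(∂L/∂y') − ∂L/∂y = 0 reduces to
    y'' − 110/x^2 · y = 0  (x > 0).
Its general solution is
    y(x) = A x^11 + B x^(-10),
with A, B fixed by the endpoint conditions.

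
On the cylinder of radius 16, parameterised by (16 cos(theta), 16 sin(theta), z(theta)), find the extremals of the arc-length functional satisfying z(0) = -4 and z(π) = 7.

Parameterise the cylinder of radius R = 16 as
    r(θ) = (16 cos θ, 16 sin θ, z(θ)).
The arc-length element is
    ds = sqrt(256 + (dz/dθ)^2) dθ,
so the Lagrangian is L = sqrt(256 + z'^2).
L depends on z' only, not on z or θ, so ∂L/∂z = 0 and
    ∂L/∂z' = z' / sqrt(256 + z'^2).
The Euler-Lagrange equation gives
    d/dθ( z' / sqrt(256 + z'^2) ) = 0,
so z' is constant. Integrating once:
    z(θ) = a θ + b,
a helix on the cylinder (a straight line when the cylinder is unrolled). The constants a, b are determined by the endpoint conditions.
With endpoint conditions z(0) = -4 and z(π) = 7: from z(0) = b we get b = -4, and a·π + -4 = 7 gives a = 11/π, so
    z(θ) = (11/π) θ − 4.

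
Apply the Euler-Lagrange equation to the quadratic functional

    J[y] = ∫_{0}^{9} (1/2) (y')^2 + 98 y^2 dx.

The Lagrangian is L = (1/2) (y')^2 + 98 y^2.
Compute ∂L/∂y = 196y, ∂L/∂y' = y'.
The Euler-Lagrange equation d/dx(∂L/∂y') − ∂L/∂y = 0 reduces to
    y'' − 196 y = 0.
Its general solution is
    y(x) = A e^(14x) + B e^(−14x),
with A, B fixed by the endpoint conditions.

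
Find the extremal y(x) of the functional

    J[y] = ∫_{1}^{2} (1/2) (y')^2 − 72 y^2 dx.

The Lagrangian is L = (1/2) (y')^2 − 72 y^2.
Compute ∂L/∂y = -144y, ∂L/∂y' = y'.
The Euler-Lagrange equation d/dx(∂L/∂y') − ∂L/∂y = 0 reduces to
    y'' + 144 y = 0.
Its general solution is
    y(x) = A sin(12x) + B cos(12x),
with A, B fixed by the endpoint conditions.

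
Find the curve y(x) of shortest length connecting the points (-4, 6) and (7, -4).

Arc-length functional: J[y] = ∫ sqrt(1 + (y')^2) dx.
Lagrangian L = sqrt(1 + (y')^2) has no explicit y dependence, so ∂L/∂y = 0 and the Euler-Lagrange equation gives
    d/dx( y' / sqrt(1 + (y')^2) ) = 0  ⇒  y' / sqrt(1 + (y')^2) = const.
Hence y' is constant, so y(x) is affine.
Fitting the endpoints (-4, 6) and (7, -4):
    slope m = ((-4) − 6) / (7 − (-4)) = -10/11,
    intercept c = 6 − m·(-4) = 26/11.
Extremal: y(x) = (-10/11) x + 26/11.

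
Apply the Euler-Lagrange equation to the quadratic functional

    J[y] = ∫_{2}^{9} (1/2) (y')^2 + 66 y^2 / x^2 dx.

The Lagrangian is L = (1/2) (y')^2 + 66 y^2 / x^2.
Compute ∂L/∂y = 132y/x^2, ∂L/∂y' = y'.
The Euler-Lagrange equation d/dx(∂L/∂y') − ∂L/∂y = 0 reduces to
    y'' − 132/x^2 · y = 0  (x > 0).
Its general solution is
    y(x) = A x^12 + B x^(-11),
with A, B fixed by the endpoint conditions.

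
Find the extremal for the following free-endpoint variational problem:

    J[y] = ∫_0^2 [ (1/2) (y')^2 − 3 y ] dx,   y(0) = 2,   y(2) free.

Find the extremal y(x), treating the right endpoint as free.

The Lagrangian L = (1/2) (y')^2 − 3 y gives
    ∂L/∂y = −3,   ∂L/∂y' = y'.
Euler-Lagrange: d/dx(y') − (−3) = 0, i.e. y'' + 3 = 0, so
    y(x) = −(3/2) x^2 + C1 x + C2.
Fixed left endpoint y(0) = 2 ⇒ C2 = 2.
The right endpoint x = 2 is free, so the natural (transversality) condition is ∂L/∂y' |_{x=2} = 0, i.e. y'(2) = 0.
Compute y'(x) = −3 x + C1, so y'(2) = −6 + C1 = 0 ⇒ C1 = 6.
Therefore the extremal is
    y(x) = −(3/2) x^2 + 6 x + 2.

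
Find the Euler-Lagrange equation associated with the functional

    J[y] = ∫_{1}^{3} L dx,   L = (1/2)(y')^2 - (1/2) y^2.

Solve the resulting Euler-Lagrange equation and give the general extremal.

The Lagrangian is L = (1/2)(y')^2 - (1/2) y^2.
∂L/∂y = -y.
∂L/∂y' = y'.
The Euler-Lagrange equation d/dx(∂L/∂y') − ∂L/∂y = 0 becomes:
    y'' + y = 0
General solution: y(x) = A sin(x) + B cos(x), where A and B are arbitrary constants fixed by the endpoint conditions.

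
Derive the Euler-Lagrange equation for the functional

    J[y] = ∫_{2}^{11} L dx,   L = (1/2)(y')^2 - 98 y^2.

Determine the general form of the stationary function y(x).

The Lagrangian is L = (1/2)(y')^2 - 98 y^2.
∂L/∂y = -196y.
∂L/∂y' = y'.
The Euler-Lagrange equation d/dx(∂L/∂y') − ∂L/∂y = 0 becomes:
    y'' + 196 y = 0
General solution: y(x) = A sin(14x) + B cos(14x), where A and B are arbitrary constants fixed by the endpoint conditions.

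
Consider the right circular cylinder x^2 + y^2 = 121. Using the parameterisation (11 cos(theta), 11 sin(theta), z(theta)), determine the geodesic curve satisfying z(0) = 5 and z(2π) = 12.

Parameterise the cylinder of radius R = 11 as
    r(θ) = (11 cos θ, 11 sin θ, z(θ)).
The arc-length element is
    ds = sqrt(121 + (dz/dθ)^2) dθ,
so the Lagrangian is L = sqrt(121 + z'^2).
L depends on z' only, not on z or θ, so ∂L/∂z = 0 and
    ∂L/∂z' = z' / sqrt(121 + z'^2).
The Euler-Lagrange equation gives
    d/dθ( z' / sqrt(121 + z'^2) ) = 0,
so z' is constant. Integrating once:
    z(θ) = a θ + b,
a helix on the cylinder (a straight line when the cylinder is unrolled). The constants a, b are determined by the endpoint conditions.
With endpoint conditions z(0) = 5 and z(2π) = 12: from z(0) = b we get b = 5, and a·2π + 5 = 12 gives a = 7/(2π), so
    z(θ) = (7/(2π)) θ + 5.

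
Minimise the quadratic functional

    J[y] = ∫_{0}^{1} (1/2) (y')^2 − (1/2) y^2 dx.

The Lagrangian is L = (1/2) (y')^2 − (1/2) y^2.
Compute ∂L/∂y = -y, ∂L/∂y' = y'.
The Euler-Lagrange equation d/dx(∂L/∂y') − ∂L/∂y = 0 reduces to
    y'' + y = 0.
Its general solution is
    y(x) = A sin(x) + B cos(x),
with A, B fixed by the endpoint conditions.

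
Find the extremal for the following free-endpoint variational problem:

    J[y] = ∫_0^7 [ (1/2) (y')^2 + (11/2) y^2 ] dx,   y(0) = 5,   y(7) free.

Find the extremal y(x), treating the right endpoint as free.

The Lagrangian L = (1/2) (y')^2 + (11/2) y^2 gives
    ∂L/∂y = 11 y,   ∂L/∂y' = y'.
Euler-Lagrange: y'' − 11 y = 0.
With k = sqrt(11), the general solution is
    y(x) = A cosh(sqrt(11) x) + B sinh(sqrt(11) x).
Fixed left endpoint y(0) = 5 ⇒ A = 5.
The right endpoint x = 7 is free, so the natural (transversality) condition is ∂L/∂y' |_{x=7} = 0, i.e. y'(7) = 0.
Compute y'(x) = A k sinh(k x) + B k cosh(k x), so
    y'(7) = A k sinh(k·7) + B k cosh(k·7) = 0
    ⇒ B = −A tanh(k·7) = − 5 tanh(sqrt(11)·7).
Therefore the extremal is
    y(x) = 5 cosh(sqrt(11) x) − 5 tanh(sqrt(11)·7) sinh(sqrt(11) x).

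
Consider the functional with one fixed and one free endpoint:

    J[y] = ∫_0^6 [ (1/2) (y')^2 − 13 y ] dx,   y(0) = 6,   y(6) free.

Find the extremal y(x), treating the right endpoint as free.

The Lagrangian L = (1/2) (y')^2 − 13 y gives
    ∂L/∂y = −13,   ∂L/∂y' = y'.
Euler-Lagrange: d/dx(y') − (−13) = 0, i.e. y'' + 13 = 0, so
    y(x) = −(13/2) x^2 + C1 x + C2.
Fixed left endpoint y(0) = 6 ⇒ C2 = 6.
The right endpoint x = 6 is free, so the natural (transversality) condition is ∂L/∂y' |_{x=6} = 0, i.e. y'(6) = 0.
Compute y'(x) = −13 x + C1, so y'(6) = −78 + C1 = 0 ⇒ C1 = 78.
Therefore the extremal is
    y(x) = −(13/2) x^2 + 78 x + 6.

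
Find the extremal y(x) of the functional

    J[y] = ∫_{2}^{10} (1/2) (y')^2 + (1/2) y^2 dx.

The Lagrangian is L = (1/2) (y')^2 + (1/2) y^2.
Compute ∂L/∂y = y, ∂L/∂y' = y'.
The Euler-Lagrange equation d/dx(∂L/∂y') − ∂L/∂y = 0 reduces to
    y'' − y = 0.
Its general solution is
    y(x) = A e^x + B e^(−x),
with A, B fixed by the endpoint conditions.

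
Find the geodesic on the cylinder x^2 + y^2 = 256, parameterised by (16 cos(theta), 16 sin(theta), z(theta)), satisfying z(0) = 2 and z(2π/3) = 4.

Parameterise the cylinder of radius R = 16 as
    r(θ) = (16 cos θ, 16 sin θ, z(θ)).
The arc-length element is
    ds = sqrt(256 + (dz/dθ)^2) dθ,
so the Lagrangian is L = sqrt(256 + z'^2).
L depends on z' only, not on z or θ, so ∂L/∂z = 0 and
    ∂L/∂z' = z' / sqrt(256 + z'^2).
The Euler-Lagrange equation gives
    d/dθ( z' / sqrt(256 + z'^2) ) = 0,
so z' is constant. Integrating once:
    z(θ) = a θ + b,
a helix on the cylinder (a straight line when the cylinder is unrolled). The constants a, b are determined by the endpoint conditions.
With endpoint conditions z(0) = 2 and z(2π/3) = 4: from z(0) = b we get b = 2, and a·2π/3 + 2 = 4 gives a = 3/π, so
    z(θ) = (3/π) θ + 2.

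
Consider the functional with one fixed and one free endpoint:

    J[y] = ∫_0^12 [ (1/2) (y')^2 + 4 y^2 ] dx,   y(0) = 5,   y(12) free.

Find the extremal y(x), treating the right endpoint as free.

The Lagrangian L = (1/2) (y')^2 + 4 y^2 gives
    ∂L/∂y = 8 y,   ∂L/∂y' = y'.
Euler-Lagrange: y'' − 8 y = 0.
With k = sqrt(8), the general solution is
    y(x) = A cosh(sqrt(8) x) + B sinh(sqrt(8) x).
Fixed left endpoint y(0) = 5 ⇒ A = 5.
The right endpoint x = 12 is free, so the natural (transversality) condition is ∂L/∂y' |_{x=12} = 0, i.e. y'(12) = 0.
Compute y'(x) = A k sinh(k x) + B k cosh(k x), so
    y'(12) = A k sinh(k·12) + B k cosh(k·12) = 0
    ⇒ B = −A tanh(k·12) = − 5 tanh(sqrt(8)·12).
Therefore the extremal is
    y(x) = 5 cosh(sqrt(8) x) − 5 tanh(sqrt(8)·12) sinh(sqrt(8) x).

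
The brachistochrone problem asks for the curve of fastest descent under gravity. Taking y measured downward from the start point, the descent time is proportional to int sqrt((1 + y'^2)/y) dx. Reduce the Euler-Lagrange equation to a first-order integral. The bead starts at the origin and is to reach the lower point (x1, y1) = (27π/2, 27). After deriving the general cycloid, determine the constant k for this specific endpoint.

The Lagrangian L = sqrt((1 + y'^2) / y) has no explicit x dependence, so the Beltrami identity applies:
    L − y' ∂L/∂y' = C.
Compute ∂L/∂y' = y' / sqrt(y (1 + y'^2)).
Substitute:
    sqrt((1 + y'^2)/y) − y'·y' / sqrt(y (1 + y'^2))
    = (1 + y'^2) / sqrt(y (1 + y'^2)) − y'^2 / sqrt(y (1 + y'^2))
    = 1 / sqrt(y (1 + y'^2)) = C.
Squaring and rearranging gives the first integral
    y (1 + y'^2) = 1/C^2 =: k   (constant).
Solving this first-order ODE by the substitution
    y = (k/2)(1 − cos θ)
yields the cycloid parameterisation
    x(θ) = (k/2)(θ − sin θ),   y(θ) = (k/2)(1 − cos θ).
The constant k is fixed by the endpoint condition.
Now fit the given lower endpoint (x1, y1) = (27π/2, 27). At the bottom of the first arch (θ = π), the parametric equations give
    y(π) = (k/2)(1 − cos π) = k,
    x(π) = (k/2)(π − sin π) = kπ/2.
Matching y(π) = 27 gives k = 27, consistent with x(π) = 27π/2. Therefore the specific cycloid is
    x(θ) = (27/2)(θ − sin θ),   y(θ) = (27/2)(1 − cos θ).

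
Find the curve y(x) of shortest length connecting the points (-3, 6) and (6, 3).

Arc-length functional: J[y] = ∫ sqrt(1 + (y')^2) dx.
Lagrangian L = sqrt(1 + (y')^2) has no explicit y dependence, so ∂L/∂y = 0 and the Euler-Lagrange equation gives
    d/dx( y' / sqrt(1 + (y')^2) ) = 0  ⇒  y' / sqrt(1 + (y')^2) = const.
Hence y' is constant, so y(x) is affine.
Fitting the endpoints (-3, 6) and (6, 3):
    slope m = (3 − 6) / (6 − (-3)) = -1/3,
    intercept c = 6 − m·(-3) = 5.
Extremal: y(x) = (-1/3) x + 5.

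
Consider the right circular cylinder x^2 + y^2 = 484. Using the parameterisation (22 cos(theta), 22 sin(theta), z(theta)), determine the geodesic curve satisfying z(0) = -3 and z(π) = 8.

Parameterise the cylinder of radius R = 22 as
    r(θ) = (22 cos θ, 22 sin θ, z(θ)).
The arc-length element is
    ds = sqrt(484 + (dz/dθ)^2) dθ,
so the Lagrangian is L = sqrt(484 + z'^2).
L depends on z' only, not on z or θ, so ∂L/∂z = 0 and
    ∂L/∂z' = z' / sqrt(484 + z'^2).
The Euler-Lagrange equation gives
    d/dθ( z' / sqrt(484 + z'^2) ) = 0,
so z' is constant. Integrating once:
    z(θ) = a θ + b,
a helix on the cylinder (a straight line when the cylinder is unrolled). The constants a, b are determined by the endpoint conditions.
With endpoint conditions z(0) = -3 and z(π) = 8: from z(0) = b we get b = -3, and a·π + -3 = 8 gives a = 11/π, so
    z(θ) = (11/π) θ − 3.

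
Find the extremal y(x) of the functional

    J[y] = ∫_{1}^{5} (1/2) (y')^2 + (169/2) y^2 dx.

The Lagrangian is L = (1/2) (y')^2 + (169/2) y^2.
Compute ∂L/∂y = 169y, ∂L/∂y' = y'.
The Euler-Lagrange equation d/dx(∂L/∂y') − ∂L/∂y = 0 reduces to
    y'' − 169 y = 0.
Its general solution is
    y(x) = A e^(13x) + B e^(−13x),
with A, B fixed by the endpoint conditions.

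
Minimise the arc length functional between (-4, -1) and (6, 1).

Arc-length functional: J[y] = ∫ sqrt(1 + (y')^2) dx.
Lagrangian L = sqrt(1 + (y')^2) has no explicit y dependence, so ∂L/∂y = 0 and the Euler-Lagrange equation gives
    d/dx( y' / sqrt(1 + (y')^2) ) = 0  ⇒  y' / sqrt(1 + (y')^2) = const.
Hence y' is constant, so y(x) is affine.
Fitting the endpoints (-4, -1) and (6, 1):
    slope m = (1 − (-1)) / (6 − (-4)) = 1/5,
    intercept c = (-1) − m·(-4) = -1/5.
Extremal: y(x) = (1/5) x - 1/5.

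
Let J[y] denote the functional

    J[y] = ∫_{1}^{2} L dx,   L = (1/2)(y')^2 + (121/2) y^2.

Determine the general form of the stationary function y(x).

The Lagrangian is L = (1/2)(y')^2 + (121/2) y^2.
∂L/∂y = 121y.
∂L/∂y' = y'.
The Euler-Lagrange equation d/dx(∂L/∂y') − ∂L/∂y = 0 becomes:
    y'' - 121 y = 0
General solution: y(x) = A e^(11x) + B e^(-11x), where A and B are arbitrary constants fixed by the endpoint conditions.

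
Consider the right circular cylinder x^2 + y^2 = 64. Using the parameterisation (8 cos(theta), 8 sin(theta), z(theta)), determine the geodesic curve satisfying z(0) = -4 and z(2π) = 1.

Parameterise the cylinder of radius R = 8 as
    r(θ) = (8 cos θ, 8 sin θ, z(θ)).
The arc-length element is
    ds = sqrt(64 + (dz/dθ)^2) dθ,
so the Lagrangian is L = sqrt(64 + z'^2).
L depends on z' only, not on z or θ, so ∂L/∂z = 0 and
    ∂L/∂z' = z' / sqrt(64 + z'^2).
The Euler-Lagrange equation gives
    d/dθ( z' / sqrt(64 + z'^2) ) = 0,
so z' is constant. Integrating once:
    z(θ) = a θ + b,
a helix on the cylinder (a straight line when the cylinder is unrolled). The constants a, b are determined by the endpoint conditions.
With endpoint conditions z(0) = -4 and z(2π) = 1: from z(0) = b we get b = -4, and a·2π + -4 = 1 gives a = 5/(2π), so
    z(θ) = (5/(2π)) θ − 4.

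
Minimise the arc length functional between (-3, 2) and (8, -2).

Arc-length functional: J[y] = ∫ sqrt(1 + (y')^2) dx.
Lagrangian L = sqrt(1 + (y')^2) has no explicit y dependence, so ∂L/∂y = 0 and the Euler-Lagrange equation gives
    d/dx( y' / sqrt(1 + (y')^2) ) = 0  ⇒  y' / sqrt(1 + (y')^2) = const.
Hence y' is constant, so y(x) is affine.
Fitting the endpoints (-3, 2) and (8, -2):
    slope m = ((-2) − 2) / (8 − (-3)) = -4/11,
    intercept c = 2 − m·(-3) = 10/11.
Extremal: y(x) = (-4/11) x + 10/11.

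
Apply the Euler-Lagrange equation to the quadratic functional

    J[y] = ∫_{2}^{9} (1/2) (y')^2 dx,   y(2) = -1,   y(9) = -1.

The Lagrangian is L = (1/2) (y')^2.
Compute ∂L/∂y = 0, ∂L/∂y' = y'.
The Euler-Lagrange equation d/dx(∂L/∂y') − ∂L/∂y = 0 reduces to
    y'' = 0.
Its general solution is
    y(x) = A x + B,
with A, B fixed by the endpoint conditions.
Applying the endpoint conditions y(2) = -1 and y(9) = -1: solve A·2 + B = -1 and A·9 + B = -1. Subtracting gives A(9 − 2) = -1 − -1, so A = 0, and B = -1 − A·2 = -1. Therefore
    y(x) = -1.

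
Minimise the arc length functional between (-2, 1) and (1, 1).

Arc-length functional: J[y] = ∫ sqrt(1 + (y')^2) dx.
Lagrangian L = sqrt(1 + (y')^2) has no explicit y dependence, so ∂L/∂y = 0 and the Euler-Lagrange equation gives
    d/dx( y' / sqrt(1 + (y')^2) ) = 0  ⇒  y' / sqrt(1 + (y')^2) = const.
Hence y' is constant, so y(x) is affine.
Fitting the endpoints (-2, 1) and (1, 1):
    slope m = (1 − 1) / (1 − (-2)) = 0,
    intercept c = 1 − m·(-2) = 1.
Extremal: y(x) = 1.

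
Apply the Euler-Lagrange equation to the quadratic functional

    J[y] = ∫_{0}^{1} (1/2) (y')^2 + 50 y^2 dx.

The Lagrangian is L = (1/2) (y')^2 + 50 y^2.
Compute ∂L/∂y = 100y, ∂L/∂y' = y'.
The Euler-Lagrange equation d/dx(∂L/∂y') − ∂L/∂y = 0 reduces to
    y'' − 100 y = 0.
Its general solution is
    y(x) = A e^(10x) + B e^(−10x),
with A, B fixed by the endpoint conditions.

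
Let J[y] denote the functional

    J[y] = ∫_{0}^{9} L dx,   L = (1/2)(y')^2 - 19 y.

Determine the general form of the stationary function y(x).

The Lagrangian is L = (1/2)(y')^2 - 19 y.
∂L/∂y = -19.
∂L/∂y' = y'.
The Euler-Lagrange equation d/dx(∂L/∂y') − ∂L/∂y = 0 becomes:
    y'' + 19 = 0
General solution: y(x) = -(19/2) x^2 + A x + B, where A and B are arbitrary constants fixed by the endpoint conditions.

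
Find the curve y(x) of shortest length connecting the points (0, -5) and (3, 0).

Arc-length functional: J[y] = ∫ sqrt(1 + (y')^2) dx.
Lagrangian L = sqrt(1 + (y')^2) has no explicit y dependence, so ∂L/∂y = 0 and the Euler-Lagrange equation gives
    d/dx( y' / sqrt(1 + (y')^2) ) = 0  ⇒  y' / sqrt(1 + (y')^2) = const.
Hence y' is constant, so y(x) is affine.
Fitting the endpoints (0, -5) and (3, 0):
    slope m = (0 − (-5)) / (3 − 0) = 5/3,
    intercept c = (-5) − m·0 = -5.
Extremal: y(x) = (5/3) x - 5.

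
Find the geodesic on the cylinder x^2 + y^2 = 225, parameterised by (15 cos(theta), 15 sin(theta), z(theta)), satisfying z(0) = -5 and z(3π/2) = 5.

Parameterise the cylinder of radius R = 15 as
    r(θ) = (15 cos θ, 15 sin θ, z(θ)).
The arc-length element is
    ds = sqrt(225 + (dz/dθ)^2) dθ,
so the Lagrangian is L = sqrt(225 + z'^2).
L depends on z' only, not on z or θ, so ∂L/∂z = 0 and
    ∂L/∂z' = z' / sqrt(225 + z'^2).
The Euler-Lagrange equation gives
    d/dθ( z' / sqrt(225 + z'^2) ) = 0,
so z' is constant. Integrating once:
    z(θ) = a θ + b,
a helix on the cylinder (a straight line when the cylinder is unrolled). The constants a, b are determined by the endpoint conditions.
With endpoint conditions z(0) = -5 and z(3π/2) = 5: from z(0) = b we get b = -5, and a·3π/2 + -5 = 5 gives a = 20/(3π), so
    z(θ) = (20/(3π)) θ − 5.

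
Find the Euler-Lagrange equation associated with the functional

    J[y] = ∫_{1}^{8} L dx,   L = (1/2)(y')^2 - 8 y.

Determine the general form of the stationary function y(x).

The Lagrangian is L = (1/2)(y')^2 - 8 y.
∂L/∂y = -8.
∂L/∂y' = y'.
The Euler-Lagrange equation d/dx(∂L/∂y') − ∂L/∂y = 0 becomes:
    y'' + 8 = 0
General solution: y(x) = -4 x^2 + A x + B, where A and B are arbitrary constants fixed by the endpoint conditions.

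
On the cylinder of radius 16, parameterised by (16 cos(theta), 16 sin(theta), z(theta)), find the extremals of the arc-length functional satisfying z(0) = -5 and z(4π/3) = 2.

Parameterise the cylinder of radius R = 16 as
    r(θ) = (16 cos θ, 16 sin θ, z(θ)).
The arc-length element is
    ds = sqrt(256 + (dz/dθ)^2) dθ,
so the Lagrangian is L = sqrt(256 + z'^2).
L depends on z' only, not on z or θ, so ∂L/∂z = 0 and
    ∂L/∂z' = z' / sqrt(256 + z'^2).
The Euler-Lagrange equation gives
    d/dθ( z' / sqrt(256 + z'^2) ) = 0,
so z' is constant. Integrating once:
    z(θ) = a θ + b,
a helix on the cylinder (a straight line when the cylinder is unrolled). The constants a, b are determined by the endpoint conditions.
With endpoint conditions z(0) = -5 and z(4π/3) = 2: from z(0) = b we get b = -5, and a·4π/3 + -5 = 2 gives a = 21/(4π), so
    z(θ) = (21/(4π)) θ − 5.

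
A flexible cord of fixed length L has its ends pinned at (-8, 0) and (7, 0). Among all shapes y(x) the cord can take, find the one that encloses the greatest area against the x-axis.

Set up the augmented Lagrangian using a multiplier λ for the length constraint:
    F(y, y') = y − λ sqrt(1 + y'^2).
F has no explicit x dependence, so the Beltrami identity yields a first integral
    F − y' ∂F/∂y' = C.
Compute ∂F/∂y' = −λ y' / sqrt(1 + y'^2). Then
    y − λ sqrt(1 + y'^2) + λ y'^2 / sqrt(1 + y'^2) = C
    ⇒  y − λ / sqrt(1 + y'^2) = C.
Solving for y' and integrating gives
    (x − a)^2 + (y − b)^2 = λ^2,
a circular arc of radius λ. The constants a, b are determined by the endpoint conditions y(-8) = y(7) = 0, and λ is fixed implicitly by the length constraint
    ∫_{-8}^{7} sqrt(1 + y'^2) dx = L.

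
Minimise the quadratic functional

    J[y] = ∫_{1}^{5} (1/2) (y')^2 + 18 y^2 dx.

The Lagrangian is L = (1/2) (y')^2 + 18 y^2.
Compute ∂L/∂y = 36y, ∂L/∂y' = y'.
The Euler-Lagrange equation d/dx(∂L/∂y') − ∂L/∂y = 0 reduces to
    y'' − 36 y = 0.
Its general solution is
    y(x) = A e^(6x) + B e^(−6x),
with A, B fixed by the endpoint conditions.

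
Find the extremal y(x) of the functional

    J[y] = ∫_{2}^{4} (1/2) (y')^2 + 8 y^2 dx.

The Lagrangian is L = (1/2) (y')^2 + 8 y^2.
Compute ∂L/∂y = 16y, ∂L/∂y' = y'.
The Euler-Lagrange equation d/dx(∂L/∂y') − ∂L/∂y = 0 reduces to
    y'' − 16 y = 0.
Its general solution is
    y(x) = A e^(4x) + B e^(−4x),
with A, B fixed by the endpoint conditions.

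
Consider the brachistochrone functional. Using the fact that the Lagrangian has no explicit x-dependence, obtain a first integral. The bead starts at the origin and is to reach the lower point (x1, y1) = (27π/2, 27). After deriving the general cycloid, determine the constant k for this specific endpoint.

The Lagrangian L = sqrt((1 + y'^2) / y) has no explicit x dependence, so the Beltrami identity applies:
    L − y' ∂L/∂y' = C.
Compute ∂L/∂y' = y' / sqrt(y (1 + y'^2)).
Substitute:
    sqrt((1 + y'^2)/y) − y'·y' / sqrt(y (1 + y'^2))
    = (1 + y'^2) / sqrt(y (1 + y'^2)) − y'^2 / sqrt(y (1 + y'^2))
    = 1 / sqrt(y (1 + y'^2)) = C.
Squaring and rearranging gives the first integral
    y (1 + y'^2) = 1/C^2 =: k   (constant).
Solving this first-order ODE by the substitution
    y = (k/2)(1 − cos θ)
yields the cycloid parameterisation
    x(θ) = (k/2)(θ − sin θ),   y(θ) = (k/2)(1 − cos θ).
The constant k is fixed by the endpoint condition.
Now fit the given lower endpoint (x1, y1) = (27π/2, 27). At the bottom of the first arch (θ = π), the parametric equations give
    y(π) = (k/2)(1 − cos π) = k,
    x(π) = (k/2)(π − sin π) = kπ/2.
Matching y(π) = 27 gives k = 27, consistent with x(π) = 27π/2. Therefore the specific cycloid is
    x(θ) = (27/2)(θ − sin θ),   y(θ) = (27/2)(1 − cos θ).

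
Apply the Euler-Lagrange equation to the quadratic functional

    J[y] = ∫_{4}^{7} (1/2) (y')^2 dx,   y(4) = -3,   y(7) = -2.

The Lagrangian is L = (1/2) (y')^2.
Compute ∂L/∂y = 0, ∂L/∂y' = y'.
The Euler-Lagrange equation d/dx(∂L/∂y') − ∂L/∂y = 0 reduces to
    y'' = 0.
Its general solution is
    y(x) = A x + B,
with A, B fixed by the endpoint conditions.
Applying the endpoint conditions y(4) = -3 and y(7) = -2: solve A·4 + B = -3 and A·7 + B = -2. Subtracting gives A(7 − 4) = -2 − -3, so A = 1/3, and B = -3 − A·4 = -13/3. Therefore
    y(x) = (1/3) x - 13/3.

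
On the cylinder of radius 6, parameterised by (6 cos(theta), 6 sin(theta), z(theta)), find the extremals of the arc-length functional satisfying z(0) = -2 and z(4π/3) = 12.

Parameterise the cylinder of radius R = 6 as
    r(θ) = (6 cos θ, 6 sin θ, z(θ)).
The arc-length element is
    ds = sqrt(36 + (dz/dθ)^2) dθ,
so the Lagrangian is L = sqrt(36 + z'^2).
L depends on z' only, not on z or θ, so ∂L/∂z = 0 and
    ∂L/∂z' = z' / sqrt(36 + z'^2).
The Euler-Lagrange equation gives
    d/dθ( z' / sqrt(36 + z'^2) ) = 0,
so z' is constant. Integrating once:
    z(θ) = a θ + b,
a helix on the cylinder (a straight line when the cylinder is unrolled). The constants a, b are determined by the endpoint conditions.
With endpoint conditions z(0) = -2 and z(4π/3) = 12: from z(0) = b we get b = -2, and a·4π/3 + -2 = 12 gives a = 21/(2π), so
    z(θ) = (21/(2π)) θ − 2.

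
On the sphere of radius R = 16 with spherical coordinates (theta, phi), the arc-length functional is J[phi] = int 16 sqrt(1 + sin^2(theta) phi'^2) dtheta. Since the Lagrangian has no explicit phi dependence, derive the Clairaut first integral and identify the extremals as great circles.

On the sphere of radius R = 16 with spherical coordinates (θ, φ), the induced metric is
    ds^2 = 256(dθ^2 + sin^2(θ) dφ^2).
Parameterise by θ; the arc-length functional is
    J[φ] = ∫ 16 sqrt(1 + sin^2(θ) (dφ/dθ)^2) dθ,
so L = 16 sqrt(1 + sin^2(θ) φ'^2). Compute
    ∂L/∂φ = 0  (L has no explicit φ dependence),
    ∂L/∂φ' = 16 sin^2(θ) φ' / sqrt(1 + sin^2(θ) φ'^2).
Since ∂L/∂φ = 0, the Euler-Lagrange equation
    d/dθ(∂L/∂φ') − ∂L/∂φ = 0
reduces to d/dθ(∂L/∂φ') = 0, i.e. the momentum conjugate to φ is conserved:
    16 sin^2(θ) φ' / sqrt(1 + sin^2(θ) φ'^2) = C.
The overall factor of 16 is constant, so dividing through gives Clairaut's relation sin^2(θ) φ' / sqrt(1 + sin^2(θ) φ'^2) = C' (with C' = C/16). Solving for φ' and integrating gives the great-circle family
    cot(θ) = A cos(φ − φ_0),
i.e. the intersection of the sphere with a plane through the origin. The two constants A and φ_0 (equivalently C and one phase) are fixed by the two endpoint conditions.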